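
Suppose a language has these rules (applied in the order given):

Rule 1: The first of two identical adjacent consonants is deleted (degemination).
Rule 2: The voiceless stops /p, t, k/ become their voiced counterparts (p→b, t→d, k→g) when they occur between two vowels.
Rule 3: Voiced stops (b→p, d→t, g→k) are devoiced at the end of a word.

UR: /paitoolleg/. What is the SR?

Rule 1 (degemination): /ll/ is a geminate; the first /l/ deletes. /paitoolleg/ → paitooleg.
Rule 2 (intervocalic voicing): /t/ is a voiceless stop between vowels /i/ and /o/, so it voices to [d]. /paitooleg/ → paidooleg.
Rule 3 (final devoicing): /g/ is a voiced stop in word-final position, so it devoices to [k]. /paidooleg/ → paidoolek.

paidoolek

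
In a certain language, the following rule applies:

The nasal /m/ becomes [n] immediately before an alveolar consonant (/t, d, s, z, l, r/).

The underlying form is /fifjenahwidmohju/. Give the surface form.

fifjenahwidmohju

No segment of /fifjenahwidmohju/ meets the structural description of the rule, so the form surfaces unchanged.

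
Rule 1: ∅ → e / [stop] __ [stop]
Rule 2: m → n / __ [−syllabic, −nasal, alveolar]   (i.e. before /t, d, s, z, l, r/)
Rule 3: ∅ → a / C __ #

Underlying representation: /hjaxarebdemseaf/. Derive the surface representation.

Rule 1 (stop-cluster e-epenthesis): /b/ and /d/ form a stop–stop cluster, so [e] is inserted between them. /hjaxarebdemseaf/ → hjaxarebedemseaf.
Rule 2 (nasal place assimilation): /m/ precedes the alveolar consonant /s/, so it assimilates in place to [n]. /hjaxarebedemseaf/ → hjaxarebedenseaf.
Rule 3 (final a-epenthesis): the form ends in the consonant /f/, so [a] is inserted word-finally. /hjaxarebedenseaf/ → hjaxarebedenseafa.

hjaxarebedenseafa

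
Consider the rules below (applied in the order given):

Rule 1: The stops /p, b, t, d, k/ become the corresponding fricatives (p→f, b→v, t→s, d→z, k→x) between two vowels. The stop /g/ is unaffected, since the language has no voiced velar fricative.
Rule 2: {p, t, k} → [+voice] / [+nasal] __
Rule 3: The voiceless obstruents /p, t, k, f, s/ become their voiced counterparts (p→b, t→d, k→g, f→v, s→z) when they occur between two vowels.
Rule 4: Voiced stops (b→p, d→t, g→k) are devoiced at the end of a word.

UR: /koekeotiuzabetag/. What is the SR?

koexeoziuzavezak

Rule 1 (intervocalic spirantization): /k/ is a stop between vowels /e/ and /e/, so it spirantizes to the fricative [x]. /t/ is a stop between vowels /o/ and /i/, so it spirantizes to the fricative [s]. /b/ is a stop between vowels /a/ and /e/, so it spirantizes to the fricative [v]. /t/ is a stop between vowels /e/ and /a/, so it spirantizes to the fricative [s]. /koekeotiuzabetag/ → koexeosiuzavesag.
Rule 2 (post-nasal voicing): no segment meets the environment; /koexeosiuzavesag/ is unchanged.
Rule 3 (intervocalic voicing): /s/ is a voiceless obstruent between vowels /o/ and /i/, so it voices to [z]. /s/ is a voiceless obstruent between vowels /e/ and /a/, so it voices to [z]. /koexeosiuzavesag/ → koexeoziuzavezag.
Rule 4 (final devoicing): /g/ is a voiced stop in word-final position, so it devoices to [k]. /koexeoziuzavezag/ → koexeoziuzavezak.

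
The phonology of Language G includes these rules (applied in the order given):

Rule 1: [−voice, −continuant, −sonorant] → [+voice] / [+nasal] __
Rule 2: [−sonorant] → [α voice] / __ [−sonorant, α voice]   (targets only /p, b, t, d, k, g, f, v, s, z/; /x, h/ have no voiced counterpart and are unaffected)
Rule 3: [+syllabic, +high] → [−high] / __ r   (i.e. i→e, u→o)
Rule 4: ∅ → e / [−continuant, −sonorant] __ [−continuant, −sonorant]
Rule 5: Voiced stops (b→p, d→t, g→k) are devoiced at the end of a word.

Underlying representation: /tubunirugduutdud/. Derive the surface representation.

tubunerugeduudedut

Rule 1 (post-nasal voicing): no segment meets the environment; /tubunirugduutdud/ is unchanged.
Rule 2 (regressive voicing assimilation): /t/ precedes the voiced obstruent /d/, so it voices to [d] by assimilation. /tubunirugduutdud/ → tubunirugduuddud.
Rule 3 (pre-rhotic lowering): /i/ is a high vowel immediately before /r/, so it lowers to [e]. /tubunirugduuddud/ → tubunerugduuddud.
Rule 4 (stop-cluster e-epenthesis): /g/ and /d/ form a stop–stop cluster, so [e] is inserted between them. /d/ and /d/ form a stop–stop cluster, so [e] is inserted between them. /tubunerugduuddud/ → tubunerugeduudedud.
Rule 5 (final devoicing): /d/ is a voiced stop in word-final position, so it devoices to [t]. /tubunerugeduudedud/ → tubunerugeduudedut.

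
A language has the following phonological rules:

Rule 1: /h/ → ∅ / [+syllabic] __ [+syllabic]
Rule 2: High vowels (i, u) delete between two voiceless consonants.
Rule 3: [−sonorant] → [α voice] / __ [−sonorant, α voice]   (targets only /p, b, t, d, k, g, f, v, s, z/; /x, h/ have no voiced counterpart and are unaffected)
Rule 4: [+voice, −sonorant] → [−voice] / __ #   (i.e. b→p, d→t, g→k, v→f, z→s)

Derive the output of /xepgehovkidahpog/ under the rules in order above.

Rule 1 (intervocalic h-deletion): /h/ occurs between vowels /e/ and /o/, so it deletes. /xepgehovkidahpog/ → xepgeovkidahpog.
Rule 2 (high vowel syncope): no segment meets the environment; /xepgeovkidahpog/ is unchanged.
Rule 3 (regressive voicing assimilation): /p/ precedes the voiced obstruent /g/, so it voices to [b] by assimilation. /v/ precedes the voiceless obstruent /k/, so it devoices to [f] by assimilation. /xepgeovkidahpog/ → xebgeofkidahpog.
Rule 4 (final devoicing): /g/ is a voiced obstruent in word-final position, so it devoices to [k]. /xebgeofkidahpog/ → xebgeofkidahpok.

xebgeofkidahpok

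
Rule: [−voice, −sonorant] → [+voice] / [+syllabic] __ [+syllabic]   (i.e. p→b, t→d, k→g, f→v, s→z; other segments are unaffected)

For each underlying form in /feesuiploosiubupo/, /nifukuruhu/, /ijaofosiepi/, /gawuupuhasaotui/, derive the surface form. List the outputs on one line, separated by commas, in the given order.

feezuiplooziububo, nivuguruhu, ijaovoziebi, gawuubuhazaodui

/feesuiploosiubupo/: /s/ is a voiceless obstruent between vowels /e/ and /u/, so it voices to [z]. /s/ is a voiceless obstruent between vowels /o/ and /i/, so it voices to [z]. /p/ is a voiceless obstruent between vowels /u/ and /o/, so it voices to [b]. → [feezuiplooziububo].
/nifukuruhu/: /f/ is a voiceless obstruent between vowels /i/ and /u/, so it voices to [v]. /k/ is a voiceless obstruent between vowels /u/ and /u/, so it voices to [g]. → [nivuguruhu].
/ijaofosiepi/: /f/ is a voiceless obstruent between vowels /o/ and /o/, so it voices to [v]. /s/ is a voiceless obstruent between vowels /o/ and /i/, so it voices to [z]. /p/ is a voiceless obstruent between vowels /e/ and /i/, so it voices to [b]. → [ijaovoziebi].
/gawuupuhasaotui/: /p/ is a voiceless obstruent between vowels /u/ and /u/, so it voices to [b]. /s/ is a voiceless obstruent between vowels /a/ and /a/, so it voices to [z]. /t/ is a voiceless obstruent between vowels /o/ and /u/, so it voices to [d]. → [gawuubuhazaodui].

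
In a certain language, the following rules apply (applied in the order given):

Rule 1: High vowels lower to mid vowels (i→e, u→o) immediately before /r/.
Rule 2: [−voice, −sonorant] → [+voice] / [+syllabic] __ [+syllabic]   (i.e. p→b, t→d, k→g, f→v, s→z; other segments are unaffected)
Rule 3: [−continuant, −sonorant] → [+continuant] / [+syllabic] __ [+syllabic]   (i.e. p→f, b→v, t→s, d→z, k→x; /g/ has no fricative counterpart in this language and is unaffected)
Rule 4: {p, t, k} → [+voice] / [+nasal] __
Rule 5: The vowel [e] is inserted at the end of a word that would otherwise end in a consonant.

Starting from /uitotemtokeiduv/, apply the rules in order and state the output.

Rule 1 (pre-rhotic lowering): no segment meets the environment; /uitotemtokeiduv/ is unchanged.
Rule 2 (intervocalic voicing): /t/ is a voiceless obstruent between vowels /i/ and /o/, so it voices to [d]. /t/ is a voiceless obstruent between vowels /o/ and /e/, so it voices to [d]. /k/ is a voiceless obstruent between vowels /o/ and /e/, so it voices to [g]. /uitotemtokeiduv/ → uidodemtogeiduv.
Rule 3 (intervocalic spirantization): /d/ is a stop between vowels /i/ and /o/, so it spirantizes to the fricative [z]. /d/ is a stop between vowels /o/ and /e/, so it spirantizes to the fricative [z]. /d/ is a stop between vowels /i/ and /u/, so it spirantizes to the fricative [z]. /uidodemtogeiduv/ → uizozemtogeizuv.
Rule 4 (post-nasal voicing): /t/ is a voiceless stop immediately after the nasal /m/, so it voices to [d]. /uizozemtogeizuv/ → uizozemdogeizuv.
Rule 5 (final e-epenthesis): the form ends in the consonant /v/, so [e] is inserted word-finally. /uizozemdogeizuv/ → uizozemdogeizuve.

uizozemdogeizuve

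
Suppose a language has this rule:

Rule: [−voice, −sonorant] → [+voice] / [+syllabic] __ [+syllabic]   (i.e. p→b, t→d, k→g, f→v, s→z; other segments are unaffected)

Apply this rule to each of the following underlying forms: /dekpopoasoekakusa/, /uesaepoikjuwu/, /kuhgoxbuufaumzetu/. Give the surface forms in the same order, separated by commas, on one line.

dekpoboazoegaguza, uezaeboikjuwu, kuhgoxbuuvaumzedu

/dekpopoasoekakusa/: /p/ is a voiceless obstruent between vowels /o/ and /o/, so it voices to [b]. /s/ is a voiceless obstruent between vowels /a/ and /o/, so it voices to [z]. /k/ is a voiceless obstruent between vowels /e/ and /a/, so it voices to [g]. /k/ is a voiceless obstruent between vowels /a/ and /u/, so it voices to [g]. /s/ is a voiceless obstruent between vowels /u/ and /a/, so it voices to [z]. → [dekpoboazoegaguza].
/uesaepoikjuwu/: /s/ is a voiceless obstruent between vowels /e/ and /a/, so it voices to [z]. /p/ is a voiceless obstruent between vowels /e/ and /o/, so it voices to [b]. → [uezaeboikjuwu].
/kuhgoxbuufaumzetu/: /f/ is a voiceless obstruent between vowels /u/ and /a/, so it voices to [v]. /t/ is a voiceless obstruent between vowels /e/ and /u/, so it voices to [d]. → [kuhgoxbuuvaumzedu].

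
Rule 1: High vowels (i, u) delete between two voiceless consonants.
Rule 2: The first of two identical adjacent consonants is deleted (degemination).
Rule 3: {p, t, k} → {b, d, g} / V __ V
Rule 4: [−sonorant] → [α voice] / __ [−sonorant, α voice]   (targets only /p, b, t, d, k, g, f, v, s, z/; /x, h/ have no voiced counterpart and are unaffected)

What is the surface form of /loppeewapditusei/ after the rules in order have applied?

Rule 1 (high vowel syncope): /u/ is a high vowel flanked by voiceless consonants /t/ and /s/, so it deletes. /loppeewapditusei/ → loppeewapditsei.
Rule 2 (degemination): /pp/ is a geminate; the first /p/ deletes. /loppeewapditsei/ → lopeewapditsei.
Rule 3 (intervocalic voicing): /p/ is a voiceless stop between vowels /o/ and /e/, so it voices to [b]. /lopeewapditsei/ → lobeewapditsei.
Rule 4 (regressive voicing assimilation): /p/ precedes the voiced obstruent /d/, so it voices to [b] by assimilation. /lobeewapditsei/ → lobeewabditsei.

lobeewabditsei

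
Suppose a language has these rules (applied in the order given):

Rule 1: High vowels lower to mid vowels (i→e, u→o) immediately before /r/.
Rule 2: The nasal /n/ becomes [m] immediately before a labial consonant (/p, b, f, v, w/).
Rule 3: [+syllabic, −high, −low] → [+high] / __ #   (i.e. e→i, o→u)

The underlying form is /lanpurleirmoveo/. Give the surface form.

lamporleermoveu

Rule 1 (pre-rhotic lowering): /u/ is a high vowel immediately before /r/, so it lowers to [o]. /i/ is a high vowel immediately before /r/, so it lowers to [e]. /lanpurleirmoveo/ → lanporleermoveo.
Rule 2 (nasal place assimilation): /n/ precedes the labial consonant /p/, so it assimilates in place to [m]. /lanporleermoveo/ → lamporleermoveo.
Rule 3 (final vowel raising): /o/ is a mid vowel in word-final position, so it raises to [u]. /lamporleermoveo/ → lamporleermoveu.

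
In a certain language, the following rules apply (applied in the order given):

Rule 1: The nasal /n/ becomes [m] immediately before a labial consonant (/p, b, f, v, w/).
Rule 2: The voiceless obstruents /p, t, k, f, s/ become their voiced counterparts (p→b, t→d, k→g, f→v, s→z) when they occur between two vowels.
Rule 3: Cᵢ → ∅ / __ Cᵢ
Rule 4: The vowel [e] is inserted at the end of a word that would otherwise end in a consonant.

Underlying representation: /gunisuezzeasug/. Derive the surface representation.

gunizuezeazuge

Rule 1 (nasal place assimilation): no segment meets the environment; /gunisuezzeasug/ is unchanged.
Rule 2 (intervocalic voicing): /s/ is a voiceless obstruent between vowels /i/ and /u/, so it voices to [z]. /s/ is a voiceless obstruent between vowels /a/ and /u/, so it voices to [z]. /gunisuezzeasug/ → gunizuezzeazug.
Rule 3 (degemination): /zz/ is a geminate; the first /z/ deletes. /gunizuezzeazug/ → gunizuezeazug.
Rule 4 (final e-epenthesis): the form ends in the consonant /g/, so [e] is inserted word-finally. /gunizuezeazug/ → gunizuezeazuge.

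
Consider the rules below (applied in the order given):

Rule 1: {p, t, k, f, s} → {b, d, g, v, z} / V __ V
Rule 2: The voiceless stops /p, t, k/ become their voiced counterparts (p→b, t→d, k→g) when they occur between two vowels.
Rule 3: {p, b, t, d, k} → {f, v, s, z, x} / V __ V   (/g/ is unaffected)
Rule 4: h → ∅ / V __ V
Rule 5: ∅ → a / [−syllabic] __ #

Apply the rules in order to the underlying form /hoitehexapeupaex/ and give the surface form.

hoizeexaveuvaexa

Rule 1 (intervocalic voicing): /t/ is a voiceless obstruent between vowels /i/ and /e/, so it voices to [d]. /p/ is a voiceless obstruent between vowels /a/ and /e/, so it voices to [b]. /p/ is a voiceless obstruent between vowels /u/ and /a/, so it voices to [b]. /hoitehexapeupaex/ → hoidehexabeubaex.
Rule 2 (intervocalic voicing): no segment meets the environment; /hoidehexabeubaex/ is unchanged.
Rule 3 (intervocalic spirantization): /d/ is a stop between vowels /i/ and /e/, so it spirantizes to the fricative [z]. /b/ is a stop between vowels /a/ and /e/, so it spirantizes to the fricative [v]. /b/ is a stop between vowels /u/ and /a/, so it spirantizes to the fricative [v]. /hoidehexabeubaex/ → hoizehexaveuvaex.
Rule 4 (intervocalic h-deletion): /h/ occurs between vowels /e/ and /e/, so it deletes. /hoizehexaveuvaex/ → hoizeexaveuvaex.
Rule 5 (final a-epenthesis): the form ends in the consonant /x/, so [a] is inserted word-finally. /hoizeexaveuvaex/ → hoizeexaveuvaexa.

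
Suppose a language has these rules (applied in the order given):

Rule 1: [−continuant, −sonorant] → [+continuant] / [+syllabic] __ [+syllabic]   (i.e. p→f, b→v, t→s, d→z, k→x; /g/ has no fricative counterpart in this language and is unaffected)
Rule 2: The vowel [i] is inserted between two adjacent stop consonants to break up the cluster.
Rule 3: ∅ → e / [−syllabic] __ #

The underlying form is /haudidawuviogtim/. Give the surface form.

Rule 1 (intervocalic spirantization): /d/ is a stop between vowels /u/ and /i/, so it spirantizes to the fricative [z]. /d/ is a stop between vowels /i/ and /a/, so it spirantizes to the fricative [z]. /haudidawuviogtim/ → hauzizawuviogtim.
Rule 2 (stop-cluster i-epenthesis): /g/ and /t/ form a stop–stop cluster, so [i] is inserted between them. /hauzizawuviogtim/ → hauzizawuviogitim.
Rule 3 (final e-epenthesis): the form ends in the consonant /m/, so [e] is inserted word-finally. /hauzizawuviogitim/ → hauzizawuviogitime.

hauzizawuviogitime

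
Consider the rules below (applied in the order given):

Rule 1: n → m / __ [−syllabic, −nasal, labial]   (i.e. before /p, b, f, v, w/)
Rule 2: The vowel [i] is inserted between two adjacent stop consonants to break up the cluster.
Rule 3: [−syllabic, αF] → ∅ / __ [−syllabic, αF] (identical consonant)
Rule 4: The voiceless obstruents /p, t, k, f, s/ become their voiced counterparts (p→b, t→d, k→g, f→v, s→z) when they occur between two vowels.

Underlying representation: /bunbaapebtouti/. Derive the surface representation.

Rule 1 (nasal place assimilation): /n/ precedes the labial consonant /b/, so it assimilates in place to [m]. /bunbaapebtouti/ → bumbaapebtouti.
Rule 2 (stop-cluster i-epenthesis): /b/ and /t/ form a stop–stop cluster, so [i] is inserted between them. /bumbaapebtouti/ → bumbaapebitouti.
Rule 3 (degemination): no segment meets the environment; /bumbaapebitouti/ is unchanged.
Rule 4 (intervocalic voicing): /p/ is a voiceless obstruent between vowels /a/ and /e/, so it voices to [b]. /t/ is a voiceless obstruent between vowels /i/ and /o/, so it voices to [d]. /t/ is a voiceless obstruent between vowels /u/ and /i/, so it voices to [d]. /bumbaapebitouti/ → bumbaabebidoudi.

bumbaabebidoudi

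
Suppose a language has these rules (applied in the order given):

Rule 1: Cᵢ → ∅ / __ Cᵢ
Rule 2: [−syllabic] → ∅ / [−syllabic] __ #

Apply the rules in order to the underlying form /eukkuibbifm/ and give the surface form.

eukuibif

Rule 1 (degemination): /kk/ is a geminate; the first /k/ deletes. /bb/ is a geminate; the first /b/ deletes. /eukkuibbifm/ → eukuibifm.
Rule 2 (final cluster simplification): /m/ is the second consonant of a word-final cluster /fm/, so it deletes. /eukuibifm/ → eukuibif.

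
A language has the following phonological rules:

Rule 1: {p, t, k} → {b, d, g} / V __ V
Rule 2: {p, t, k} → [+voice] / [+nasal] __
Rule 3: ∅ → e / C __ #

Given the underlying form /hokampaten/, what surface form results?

Rule 1 (intervocalic voicing): /k/ is a voiceless stop between vowels /o/ and /a/, so it voices to [g]. /t/ is a voiceless stop between vowels /a/ and /e/, so it voices to [d]. /hokampaten/ → hogampaden.
Rule 2 (post-nasal voicing): /p/ is a voiceless stop immediately after the nasal /m/, so it voices to [b]. /hogampaden/ → hogambaden.
Rule 3 (final e-epenthesis): the form ends in the consonant /n/, so [e] is inserted word-finally. /hogambaden/ → hogambadene.

hogambadene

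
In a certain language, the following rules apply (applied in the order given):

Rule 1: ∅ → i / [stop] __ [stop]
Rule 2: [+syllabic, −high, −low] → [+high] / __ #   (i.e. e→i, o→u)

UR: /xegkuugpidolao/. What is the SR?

Rule 1 (stop-cluster i-epenthesis): /g/ and /k/ form a stop–stop cluster, so [i] is inserted between them. /g/ and /p/ form a stop–stop cluster, so [i] is inserted between them. /xegkuugpidolao/ → xegikuugipidolao.
Rule 2 (final vowel raising): /o/ is a mid vowel in word-final position, so it raises to [u]. /xegikuugipidolao/ → xegikuugipidolau.

xegikuugipidolau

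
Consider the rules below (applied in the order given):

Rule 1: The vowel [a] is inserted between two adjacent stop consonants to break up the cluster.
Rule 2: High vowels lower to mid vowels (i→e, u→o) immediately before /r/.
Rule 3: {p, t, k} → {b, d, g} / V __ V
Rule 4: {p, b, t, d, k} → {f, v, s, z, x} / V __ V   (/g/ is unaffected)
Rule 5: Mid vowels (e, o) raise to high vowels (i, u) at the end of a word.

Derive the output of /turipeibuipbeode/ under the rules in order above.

Rule 1 (stop-cluster a-epenthesis): /p/ and /b/ form a stop–stop cluster, so [a] is inserted between them. /turipeibuipbeode/ → turipeibuipabeode.
Rule 2 (pre-rhotic lowering): /u/ is a high vowel immediately before /r/, so it lowers to [o]. /turipeibuipabeode/ → toripeibuipabeode.
Rule 3 (intervocalic voicing): /p/ is a voiceless stop between vowels /i/ and /e/, so it voices to [b]. /p/ is a voiceless stop between vowels /i/ and /a/, so it voices to [b]. /toripeibuipabeode/ → toribeibuibabeode.
Rule 4 (intervocalic spirantization): /b/ is a stop between vowels /i/ and /e/, so it spirantizes to the fricative [v]. /b/ is a stop between vowels /i/ and /u/, so it spirantizes to the fricative [v]. /b/ is a stop between vowels /i/ and /a/, so it spirantizes to the fricative [v]. /b/ is a stop between vowels /a/ and /e/, so it spirantizes to the fricative [v]. /d/ is a stop between vowels /o/ and /e/, so it spirantizes to the fricative [z]. /toribeibuibabeode/ → toriveivuivaveoze.
Rule 5 (final vowel raising): /e/ is a mid vowel in word-final position, so it raises to [i]. /toriveivuivaveoze/ → toriveivuivaveozi.

toriveivuivaveozi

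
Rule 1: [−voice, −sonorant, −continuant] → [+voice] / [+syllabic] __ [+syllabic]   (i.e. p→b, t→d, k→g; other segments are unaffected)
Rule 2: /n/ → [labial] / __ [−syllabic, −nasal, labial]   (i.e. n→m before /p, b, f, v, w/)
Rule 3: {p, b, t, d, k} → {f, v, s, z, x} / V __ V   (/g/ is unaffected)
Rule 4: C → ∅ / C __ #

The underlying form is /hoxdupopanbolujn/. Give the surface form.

hoxduvovamboluj

Rule 1 (intervocalic voicing): /p/ is a voiceless stop between vowels /u/ and /o/, so it voices to [b]. /p/ is a voiceless stop between vowels /o/ and /a/, so it voices to [b]. /hoxdupopanbolujn/ → hoxdubobanbolujn.
Rule 2 (nasal place assimilation): /n/ precedes the labial consonant /b/, so it assimilates in place to [m]. /hoxdubobanbolujn/ → hoxdubobambolujn.
Rule 3 (intervocalic spirantization): /b/ is a stop between vowels /u/ and /o/, so it spirantizes to the fricative [v]. /b/ is a stop between vowels /o/ and /a/, so it spirantizes to the fricative [v]. /hoxdubobambolujn/ → hoxduvovambolujn.
Rule 4 (final cluster simplification): /n/ is the second consonant of a word-final cluster /jn/, so it deletes. /hoxduvovambolujn/ → hoxduvovamboluj.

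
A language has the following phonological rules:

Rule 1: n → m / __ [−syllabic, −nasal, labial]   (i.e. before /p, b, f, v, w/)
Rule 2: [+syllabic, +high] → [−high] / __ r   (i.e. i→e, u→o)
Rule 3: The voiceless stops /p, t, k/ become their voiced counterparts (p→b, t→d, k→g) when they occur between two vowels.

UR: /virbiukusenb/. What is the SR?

verbiugusemb

Rule 1 (nasal place assimilation): /n/ precedes the labial consonant /b/, so it assimilates in place to [m]. /virbiukusenb/ → virbiukusemb.
Rule 2 (pre-rhotic lowering): /i/ is a high vowel immediately before /r/, so it lowers to [e]. /virbiukusemb/ → verbiukusemb.
Rule 3 (intervocalic voicing): /k/ is a voiceless stop between vowels /u/ and /u/, so it voices to [g]. /verbiukusemb/ → verbiugusemb.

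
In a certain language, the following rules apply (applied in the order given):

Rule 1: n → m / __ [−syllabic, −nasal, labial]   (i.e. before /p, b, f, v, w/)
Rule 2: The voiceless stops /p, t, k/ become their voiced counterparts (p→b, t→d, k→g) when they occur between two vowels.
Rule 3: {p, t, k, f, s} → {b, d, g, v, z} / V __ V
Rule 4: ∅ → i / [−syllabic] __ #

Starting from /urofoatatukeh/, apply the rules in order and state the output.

urovoadadugehi

Rule 1 (nasal place assimilation): no segment meets the environment; /urofoatatukeh/ is unchanged.
Rule 2 (intervocalic voicing): /t/ is a voiceless stop between vowels /a/ and /a/, so it voices to [d]. /t/ is a voiceless stop between vowels /a/ and /u/, so it voices to [d]. /k/ is a voiceless stop between vowels /u/ and /e/, so it voices to [g]. /urofoatatukeh/ → urofoadadugeh.
Rule 3 (intervocalic voicing): /f/ is a voiceless obstruent between vowels /o/ and /o/, so it voices to [v]. /urofoadadugeh/ → urovoadadugeh.
Rule 4 (final i-epenthesis): the form ends in the consonant /h/, so [i] is inserted word-finally. /urovoadadugeh/ → urovoadadugehi.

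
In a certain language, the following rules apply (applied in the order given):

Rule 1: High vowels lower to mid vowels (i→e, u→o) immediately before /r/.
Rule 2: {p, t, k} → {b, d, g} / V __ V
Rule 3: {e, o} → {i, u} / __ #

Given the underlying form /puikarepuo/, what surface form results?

puigarebuu

Rule 1 (pre-rhotic lowering): no segment meets the environment; /puikarepuo/ is unchanged.
Rule 2 (intervocalic voicing): /k/ is a voiceless stop between vowels /i/ and /a/, so it voices to [g]. /p/ is a voiceless stop between vowels /e/ and /u/, so it voices to [b]. /puikarepuo/ → puigarebuo.
Rule 3 (final vowel raising): /o/ is a mid vowel in word-final position, so it raises to [u]. /puigarebuo/ → puigarebuu.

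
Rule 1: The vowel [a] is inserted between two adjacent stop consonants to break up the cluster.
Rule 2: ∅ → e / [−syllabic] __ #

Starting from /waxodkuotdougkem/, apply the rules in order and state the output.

waxodakuotadougakeme

Rule 1 (stop-cluster a-epenthesis): /d/ and /k/ form a stop–stop cluster, so [a] is inserted between them. /t/ and /d/ form a stop–stop cluster, so [a] is inserted between them. /g/ and /k/ form a stop–stop cluster, so [a] is inserted between them. /waxodkuotdougkem/ → waxodakuotadougakem.
Rule 2 (final e-epenthesis): the form ends in the consonant /m/, so [e] is inserted word-finally. /waxodakuotadougakem/ → waxodakuotadougakeme.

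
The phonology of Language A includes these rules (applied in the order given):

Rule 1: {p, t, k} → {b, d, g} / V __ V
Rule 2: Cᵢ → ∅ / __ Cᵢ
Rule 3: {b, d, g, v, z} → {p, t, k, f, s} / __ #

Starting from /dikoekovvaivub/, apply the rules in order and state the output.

Rule 1 (intervocalic voicing): /k/ is a voiceless stop between vowels /i/ and /o/, so it voices to [g]. /k/ is a voiceless stop between vowels /e/ and /o/, so it voices to [g]. /dikoekovvaivub/ → digoegovvaivub.
Rule 2 (degemination): /vv/ is a geminate; the first /v/ deletes. /digoegovvaivub/ → digoegovaivub.
Rule 3 (final devoicing): /b/ is a voiced obstruent in word-final position, so it devoices to [p]. /digoegovaivub/ → digoegovaivup.

digoegovaivup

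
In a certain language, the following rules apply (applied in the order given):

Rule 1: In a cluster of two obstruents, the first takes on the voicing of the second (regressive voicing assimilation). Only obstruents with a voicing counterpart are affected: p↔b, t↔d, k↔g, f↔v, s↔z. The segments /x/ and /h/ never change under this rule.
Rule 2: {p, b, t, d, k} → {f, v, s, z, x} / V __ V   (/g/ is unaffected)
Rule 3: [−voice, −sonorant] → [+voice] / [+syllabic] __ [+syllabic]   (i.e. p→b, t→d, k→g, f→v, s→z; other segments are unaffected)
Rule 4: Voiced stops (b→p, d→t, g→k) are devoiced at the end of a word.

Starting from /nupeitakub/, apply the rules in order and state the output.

Rule 1 (regressive voicing assimilation): no segment meets the environment; /nupeitakub/ is unchanged.
Rule 2 (intervocalic spirantization): /p/ is a stop between vowels /u/ and /e/, so it spirantizes to the fricative [f]. /t/ is a stop between vowels /i/ and /a/, so it spirantizes to the fricative [s]. /k/ is a stop between vowels /a/ and /u/, so it spirantizes to the fricative [x]. /nupeitakub/ → nufeisaxub.
Rule 3 (intervocalic voicing): /f/ is a voiceless obstruent between vowels /u/ and /e/, so it voices to [v]. /s/ is a voiceless obstruent between vowels /i/ and /a/, so it voices to [z]. /nufeisaxub/ → nuveizaxub.
Rule 4 (final devoicing): /b/ is a voiced stop in word-final position, so it devoices to [p]. /nuveizaxub/ → nuveizaxup.

nuveizaxup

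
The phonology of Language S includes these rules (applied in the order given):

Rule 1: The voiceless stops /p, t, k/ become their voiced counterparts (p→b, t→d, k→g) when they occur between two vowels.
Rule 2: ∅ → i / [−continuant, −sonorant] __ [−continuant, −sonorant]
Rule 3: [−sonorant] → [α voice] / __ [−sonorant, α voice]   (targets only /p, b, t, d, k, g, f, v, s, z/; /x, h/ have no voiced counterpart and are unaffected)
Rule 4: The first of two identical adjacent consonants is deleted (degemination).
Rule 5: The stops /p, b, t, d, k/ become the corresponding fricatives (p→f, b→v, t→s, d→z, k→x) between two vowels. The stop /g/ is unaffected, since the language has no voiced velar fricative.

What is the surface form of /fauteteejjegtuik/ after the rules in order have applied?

Rule 1 (intervocalic voicing): /t/ is a voiceless stop between vowels /u/ and /e/, so it voices to [d]. /t/ is a voiceless stop between vowels /e/ and /e/, so it voices to [d]. /fauteteejjegtuik/ → faudedeejjegtuik.
Rule 2 (stop-cluster i-epenthesis): /g/ and /t/ form a stop–stop cluster, so [i] is inserted between them. /faudedeejjegtuik/ → faudedeejjegituik.
Rule 3 (regressive voicing assimilation): no segment meets the environment; /faudedeejjegituik/ is unchanged.
Rule 4 (degemination): /jj/ is a geminate; the first /j/ deletes. /faudedeejjegituik/ → faudedeejegituik.
Rule 5 (intervocalic spirantization): /d/ is a stop between vowels /u/ and /e/, so it spirantizes to the fricative [z]. /d/ is a stop between vowels /e/ and /e/, so it spirantizes to the fricative [z]. /t/ is a stop between vowels /i/ and /u/, so it spirantizes to the fricative [s]. /faudedeejegituik/ → fauzezeejegisuik.

fauzezeejegisuik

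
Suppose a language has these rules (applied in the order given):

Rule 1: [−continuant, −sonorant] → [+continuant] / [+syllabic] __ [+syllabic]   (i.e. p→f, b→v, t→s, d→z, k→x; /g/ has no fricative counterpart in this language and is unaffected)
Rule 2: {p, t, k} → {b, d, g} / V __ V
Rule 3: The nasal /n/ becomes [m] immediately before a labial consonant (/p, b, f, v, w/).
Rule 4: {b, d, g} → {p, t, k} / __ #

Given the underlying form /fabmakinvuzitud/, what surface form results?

Rule 1 (intervocalic spirantization): /k/ is a stop between vowels /a/ and /i/, so it spirantizes to the fricative [x]. /t/ is a stop between vowels /i/ and /u/, so it spirantizes to the fricative [s]. /fabmakinvuzitud/ → fabmaxinvuzisud.
Rule 2 (intervocalic voicing): no segment meets the environment; /fabmaxinvuzisud/ is unchanged.
Rule 3 (nasal place assimilation): /n/ precedes the labial consonant /v/, so it assimilates in place to [m]. /fabmaxinvuzisud/ → fabmaximvuzisud.
Rule 4 (final devoicing): /d/ is a voiced stop in word-final position, so it devoices to [t]. /fabmaximvuzisud/ → fabmaximvuzisut.

fabmaximvuzisut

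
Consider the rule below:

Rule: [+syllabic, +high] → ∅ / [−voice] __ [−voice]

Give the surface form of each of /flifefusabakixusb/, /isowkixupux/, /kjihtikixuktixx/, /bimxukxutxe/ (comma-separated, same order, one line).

flifefsabakxsb, isowkxpx, kjihtkxktxx, bimxkxtxe

/flifefusabakixusb/: /u/ is a high vowel flanked by voiceless consonants /f/ and /s/, so it deletes. /i/ is a high vowel flanked by voiceless consonants /k/ and /x/, so it deletes. /u/ is a high vowel flanked by voiceless consonants /x/ and /s/, so it deletes. → [flifefsabakxsb].
/isowkixupux/: /i/ is a high vowel flanked by voiceless consonants /k/ and /x/, so it deletes. /u/ is a high vowel flanked by voiceless consonants /x/ and /p/, so it deletes. /u/ is a high vowel flanked by voiceless consonants /p/ and /x/, so it deletes. → [isowkxpx].
/kjihtikixuktixx/: /i/ is a high vowel flanked by voiceless consonants /t/ and /k/, so it deletes. /i/ is a high vowel flanked by voiceless consonants /k/ and /x/, so it deletes. /u/ is a high vowel flanked by voiceless consonants /x/ and /k/, so it deletes. /i/ is a high vowel flanked by voiceless consonants /t/ and /x/, so it deletes. → [kjihtkxktxx].
/bimxukxutxe/: /u/ is a high vowel flanked by voiceless consonants /x/ and /k/, so it deletes. /u/ is a high vowel flanked by voiceless consonants /x/ and /t/, so it deletes. → [bimxkxtxe].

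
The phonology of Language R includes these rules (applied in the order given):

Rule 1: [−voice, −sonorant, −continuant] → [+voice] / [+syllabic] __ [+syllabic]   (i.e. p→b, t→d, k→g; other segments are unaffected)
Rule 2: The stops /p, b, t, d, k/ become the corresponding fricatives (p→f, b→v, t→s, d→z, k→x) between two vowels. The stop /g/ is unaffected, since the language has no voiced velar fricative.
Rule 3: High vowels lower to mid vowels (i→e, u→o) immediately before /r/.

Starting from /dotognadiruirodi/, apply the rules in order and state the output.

dozognazeruerozi

Rule 1 (intervocalic voicing): /t/ is a voiceless stop between vowels /o/ and /o/, so it voices to [d]. /dotognadiruirodi/ → dodognadiruirodi.
Rule 2 (intervocalic spirantization): /d/ is a stop between vowels /o/ and /o/, so it spirantizes to the fricative [z]. /d/ is a stop between vowels /a/ and /i/, so it spirantizes to the fricative [z]. /d/ is a stop between vowels /o/ and /i/, so it spirantizes to the fricative [z]. /dodognadiruirodi/ → dozognaziruirozi.
Rule 3 (pre-rhotic lowering): /i/ is a high vowel immediately before /r/, so it lowers to [e]. /i/ is a high vowel immediately before /r/, so it lowers to [e]. /dozognaziruirozi/ → dozognazeruerozi.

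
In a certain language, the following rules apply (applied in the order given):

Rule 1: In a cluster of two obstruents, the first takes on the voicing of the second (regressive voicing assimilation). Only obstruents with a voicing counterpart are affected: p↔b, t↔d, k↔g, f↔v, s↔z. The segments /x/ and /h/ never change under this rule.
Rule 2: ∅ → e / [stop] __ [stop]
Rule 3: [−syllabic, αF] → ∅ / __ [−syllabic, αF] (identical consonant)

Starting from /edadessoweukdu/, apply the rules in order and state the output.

Rule 1 (regressive voicing assimilation): /k/ precedes the voiced obstruent /d/, so it voices to [g] by assimilation. /edadessoweukdu/ → edadessoweugdu.
Rule 2 (stop-cluster e-epenthesis): /g/ and /d/ form a stop–stop cluster, so [e] is inserted between them. /edadessoweugdu/ → edadessoweugedu.
Rule 3 (degemination): /ss/ is a geminate; the first /s/ deletes. /edadessoweugedu/ → edadesoweugedu.

edadesoweugedu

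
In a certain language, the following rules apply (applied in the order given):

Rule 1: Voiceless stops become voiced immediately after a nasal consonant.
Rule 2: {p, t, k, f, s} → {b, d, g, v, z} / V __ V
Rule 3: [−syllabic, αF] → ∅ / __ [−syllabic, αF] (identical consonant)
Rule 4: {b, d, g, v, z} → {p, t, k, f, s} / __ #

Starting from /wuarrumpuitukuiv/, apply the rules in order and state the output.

Rule 1 (post-nasal voicing): /p/ is a voiceless stop immediately after the nasal /m/, so it voices to [b]. /wuarrumpuitukuiv/ → wuarrumbuitukuiv.
Rule 2 (intervocalic voicing): /t/ is a voiceless obstruent between vowels /i/ and /u/, so it voices to [d]. /k/ is a voiceless obstruent between vowels /u/ and /u/, so it voices to [g]. /wuarrumbuitukuiv/ → wuarrumbuiduguiv.
Rule 3 (degemination): /rr/ is a geminate; the first /r/ deletes. /wuarrumbuiduguiv/ → wuarumbuiduguiv.
Rule 4 (final devoicing): /v/ is a voiced obstruent in word-final position, so it devoices to [f]. /wuarumbuiduguiv/ → wuarumbuiduguif.

wuarumbuiduguif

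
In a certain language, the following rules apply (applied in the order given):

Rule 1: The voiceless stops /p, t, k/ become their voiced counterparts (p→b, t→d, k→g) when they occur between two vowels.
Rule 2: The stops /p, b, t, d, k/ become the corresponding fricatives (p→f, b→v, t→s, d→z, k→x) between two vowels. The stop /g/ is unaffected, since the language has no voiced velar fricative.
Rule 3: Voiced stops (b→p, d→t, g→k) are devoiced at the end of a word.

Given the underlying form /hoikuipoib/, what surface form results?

Rule 1 (intervocalic voicing): /k/ is a voiceless stop between vowels /i/ and /u/, so it voices to [g]. /p/ is a voiceless stop between vowels /i/ and /o/, so it voices to [b]. /hoikuipoib/ → hoiguiboib.
Rule 2 (intervocalic spirantization): /b/ is a stop between vowels /i/ and /o/, so it spirantizes to the fricative [v]. /hoiguiboib/ → hoiguivoib.
Rule 3 (final devoicing): /b/ is a voiced stop in word-final position, so it devoices to [p]. /hoiguivoib/ → hoiguivoip.

hoiguivoip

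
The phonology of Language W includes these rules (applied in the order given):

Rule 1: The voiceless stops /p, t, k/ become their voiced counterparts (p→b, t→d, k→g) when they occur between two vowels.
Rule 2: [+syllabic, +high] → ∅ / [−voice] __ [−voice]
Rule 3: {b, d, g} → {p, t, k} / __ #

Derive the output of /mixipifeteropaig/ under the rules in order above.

Rule 1 (intervocalic voicing): /p/ is a voiceless stop between vowels /i/ and /i/, so it voices to [b]. /t/ is a voiceless stop between vowels /e/ and /e/, so it voices to [d]. /p/ is a voiceless stop between vowels /o/ and /a/, so it voices to [b]. /mixipifeteropaig/ → mixibifederobaig.
Rule 2 (high vowel syncope): no segment meets the environment; /mixibifederobaig/ is unchanged.
Rule 3 (final devoicing): /g/ is a voiced stop in word-final position, so it devoices to [k]. /mixibifederobaig/ → mixibifederobaik.

mixibifederobaik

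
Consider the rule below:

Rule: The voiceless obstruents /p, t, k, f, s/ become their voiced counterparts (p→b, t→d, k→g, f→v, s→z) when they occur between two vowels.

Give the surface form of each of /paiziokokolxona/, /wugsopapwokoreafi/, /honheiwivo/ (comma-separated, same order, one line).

/paiziokokolxona/: /k/ is a voiceless obstruent between vowels /o/ and /o/, so it voices to [g]. /k/ is a voiceless obstruent between vowels /o/ and /o/, so it voices to [g]. → [paiziogogolxona].
/wugsopapwokoreafi/: /p/ is a voiceless obstruent between vowels /o/ and /a/, so it voices to [b]. /k/ is a voiceless obstruent between vowels /o/ and /o/, so it voices to [g]. /f/ is a voiceless obstruent between vowels /a/ and /i/, so it voices to [v]. → [wugsobapwogoreavi].
/honheiwivo/: the rule's environment is not met; surfaces unchanged as [honheiwivo].

paiziogogolxona, wugsobapwogoreavi, honheiwivo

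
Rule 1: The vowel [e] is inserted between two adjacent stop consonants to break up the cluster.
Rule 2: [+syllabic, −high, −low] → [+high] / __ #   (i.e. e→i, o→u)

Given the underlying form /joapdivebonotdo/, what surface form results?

joapedivebonotedu

Rule 1 (stop-cluster e-epenthesis): /p/ and /d/ form a stop–stop cluster, so [e] is inserted between them. /t/ and /d/ form a stop–stop cluster, so [e] is inserted between them. /joapdivebonotdo/ → joapedivebonotedo.
Rule 2 (final vowel raising): /o/ is a mid vowel in word-final position, so it raises to [u]. /joapedivebonotedo/ → joapedivebonotedu.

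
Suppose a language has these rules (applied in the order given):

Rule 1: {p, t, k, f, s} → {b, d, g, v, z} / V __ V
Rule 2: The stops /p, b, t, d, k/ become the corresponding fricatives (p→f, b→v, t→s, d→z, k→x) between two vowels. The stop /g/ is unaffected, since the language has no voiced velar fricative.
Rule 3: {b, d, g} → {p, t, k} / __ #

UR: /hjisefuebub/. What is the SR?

hjizevuevup

Rule 1 (intervocalic voicing): /s/ is a voiceless obstruent between vowels /i/ and /e/, so it voices to [z]. /f/ is a voiceless obstruent between vowels /e/ and /u/, so it voices to [v]. /hjisefuebub/ → hjizevuebub.
Rule 2 (intervocalic spirantization): /b/ is a stop between vowels /e/ and /u/, so it spirantizes to the fricative [v]. /hjizevuebub/ → hjizevuevub.
Rule 3 (final devoicing): /b/ is a voiced stop in word-final position, so it devoices to [p]. /hjizevuevub/ → hjizevuevup.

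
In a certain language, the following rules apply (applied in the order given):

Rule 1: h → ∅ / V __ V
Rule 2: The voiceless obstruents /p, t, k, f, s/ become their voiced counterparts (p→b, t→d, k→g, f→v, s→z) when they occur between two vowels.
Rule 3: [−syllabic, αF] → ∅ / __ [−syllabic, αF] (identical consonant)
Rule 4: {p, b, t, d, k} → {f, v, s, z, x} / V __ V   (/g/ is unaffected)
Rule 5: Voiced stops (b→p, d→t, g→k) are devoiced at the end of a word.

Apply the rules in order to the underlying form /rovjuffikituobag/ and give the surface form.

Rule 1 (intervocalic h-deletion): no segment meets the environment; /rovjuffikituobag/ is unchanged.
Rule 2 (intervocalic voicing): /k/ is a voiceless obstruent between vowels /i/ and /i/, so it voices to [g]. /t/ is a voiceless obstruent between vowels /i/ and /u/, so it voices to [d]. /rovjuffikituobag/ → rovjuffigiduobag.
Rule 3 (degemination): /ff/ is a geminate; the first /f/ deletes. /rovjuffigiduobag/ → rovjufigiduobag.
Rule 4 (intervocalic spirantization): /d/ is a stop between vowels /i/ and /u/, so it spirantizes to the fricative [z]. /b/ is a stop between vowels /o/ and /a/, so it spirantizes to the fricative [v]. /rovjufigiduobag/ → rovjufigizuovag.
Rule 5 (final devoicing): /g/ is a voiced stop in word-final position, so it devoices to [k]. /rovjufigizuovag/ → rovjufigizuovak.

rovjufigizuovak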